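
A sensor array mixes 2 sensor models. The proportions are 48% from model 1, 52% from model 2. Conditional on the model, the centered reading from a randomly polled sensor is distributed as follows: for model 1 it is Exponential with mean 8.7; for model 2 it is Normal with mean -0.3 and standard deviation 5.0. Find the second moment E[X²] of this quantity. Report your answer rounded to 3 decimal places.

85.709

For each component E[X²] = Var + (mean)², giving 1: 151.38; 2: 25.09.
Overall E[X²] = 0.48·151.38 + 0.52·25.09 = 85.7092.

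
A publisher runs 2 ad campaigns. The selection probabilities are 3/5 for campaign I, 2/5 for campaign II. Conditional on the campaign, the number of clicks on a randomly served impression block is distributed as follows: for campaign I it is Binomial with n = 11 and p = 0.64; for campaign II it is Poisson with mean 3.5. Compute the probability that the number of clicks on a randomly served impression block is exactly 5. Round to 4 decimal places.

Conditional on each campaign, P(X = 5): I: 0.107983; II: 0.132169.
By total probability, P(X = 5) = 0.6·0.107983 + 0.4·0.132169 = 0.117657.

0.1177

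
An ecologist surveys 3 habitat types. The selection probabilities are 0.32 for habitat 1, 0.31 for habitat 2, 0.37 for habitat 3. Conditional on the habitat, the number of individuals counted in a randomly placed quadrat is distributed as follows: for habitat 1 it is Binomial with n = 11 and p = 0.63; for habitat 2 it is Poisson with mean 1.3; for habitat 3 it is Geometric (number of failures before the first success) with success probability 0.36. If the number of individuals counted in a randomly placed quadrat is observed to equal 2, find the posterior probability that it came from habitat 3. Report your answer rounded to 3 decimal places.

0.430

Likelihoods P(X=2 | ·): 1: 0.002837; 2: 0.230289; 3: 0.147456.
Posterior ∝ prior × likelihood. Numerator for 3: 0.37·0.147456 = 0.0545587.
Normalizing constant: 0.32·0.002837 + 0.31·0.230289 + 0.37·0.147456 = 0.126856.
P(3 | observation) = 0.0545587 / 0.126856 = 0.430083.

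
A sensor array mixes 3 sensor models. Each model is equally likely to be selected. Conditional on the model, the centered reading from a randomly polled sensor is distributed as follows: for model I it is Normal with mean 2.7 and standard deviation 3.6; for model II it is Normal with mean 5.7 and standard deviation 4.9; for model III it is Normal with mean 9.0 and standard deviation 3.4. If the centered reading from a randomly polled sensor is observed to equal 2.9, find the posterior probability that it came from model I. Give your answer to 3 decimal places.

Likelihoods f(2.9 | ·): I: 0.110646; II: 0.0691526; III: 0.0234674.
Posterior ∝ prior × likelihood. Numerator for I: 0.333333·0.110646 = 0.0368821.
Normalizing constant: 0.333333·0.110646 + 0.333333·0.0691526 + 0.333333·0.0234674 = 0.0677555.
P(I | observation) = 0.0368821 / 0.0677555 = 0.544342.

0.544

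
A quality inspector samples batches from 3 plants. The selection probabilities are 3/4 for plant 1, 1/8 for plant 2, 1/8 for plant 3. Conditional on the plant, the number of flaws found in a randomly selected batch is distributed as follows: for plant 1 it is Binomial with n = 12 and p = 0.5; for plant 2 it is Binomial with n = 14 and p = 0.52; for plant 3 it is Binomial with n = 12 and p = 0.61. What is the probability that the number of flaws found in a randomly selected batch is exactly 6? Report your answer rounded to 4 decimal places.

Conditional on each plant, P(X = 6): 1: 0.225586; 2: 0.167304; 3: 0.167509.
By total probability, P(X = 6) = 0.75·0.225586 + 0.125·0.167304 + 0.125·0.167509 = 0.211041.

0.2110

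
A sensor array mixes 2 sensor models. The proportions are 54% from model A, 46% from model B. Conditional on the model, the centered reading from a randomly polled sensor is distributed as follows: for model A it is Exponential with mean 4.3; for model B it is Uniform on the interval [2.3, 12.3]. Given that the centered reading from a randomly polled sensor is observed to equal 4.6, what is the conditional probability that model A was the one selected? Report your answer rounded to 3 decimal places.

Likelihoods f(4.6 | ·): A: 0.079788; B: 0.1.
Posterior ∝ prior × likelihood. Numerator for A: 0.54·0.079788 = 0.0430855.
Normalizing constant: 0.54·0.079788 + 0.46·0.1 = 0.0890855.
P(A | observation) = 0.0430855 / 0.0890855 = 0.483642.

0.484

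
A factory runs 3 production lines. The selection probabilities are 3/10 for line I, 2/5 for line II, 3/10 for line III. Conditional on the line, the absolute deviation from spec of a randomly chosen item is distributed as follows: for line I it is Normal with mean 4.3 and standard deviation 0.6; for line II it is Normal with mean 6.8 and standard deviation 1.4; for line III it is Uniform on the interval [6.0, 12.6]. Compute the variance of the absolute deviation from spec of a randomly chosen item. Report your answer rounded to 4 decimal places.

Per component, I: μ=4.3, E[X²]=18.85; II: μ=6.8, E[X²]=48.2; III: μ=9.3, E[X²]=90.12.
E[X] = 0.3·4.3 + 0.4·6.8 + 0.3·9.3 = 6.8.
E[X²] = 0.3·18.85 + 0.4·48.2 + 0.3·90.12 = 51.971.
Var(X) = E[X²] − (E[X])² = 51.971 − 46.24 = 5.731.

5.7310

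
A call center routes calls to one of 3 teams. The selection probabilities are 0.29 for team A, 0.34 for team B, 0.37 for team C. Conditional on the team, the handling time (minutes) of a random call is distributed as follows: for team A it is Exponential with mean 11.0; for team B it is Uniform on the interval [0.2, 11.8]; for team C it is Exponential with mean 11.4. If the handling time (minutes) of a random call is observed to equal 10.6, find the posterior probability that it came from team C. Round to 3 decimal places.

0.245

Likelihoods f(10.6 | ·): A: 0.0346821; B: 0.0862069; C: 0.034616.
Posterior ∝ prior × likelihood. Numerator for C: 0.37·0.034616 = 0.0128079.
Normalizing constant: 0.29·0.0346821 + 0.34·0.0862069 + 0.37·0.034616 = 0.0521761.
P(C | observation) = 0.0128079 / 0.0521761 = 0.245475.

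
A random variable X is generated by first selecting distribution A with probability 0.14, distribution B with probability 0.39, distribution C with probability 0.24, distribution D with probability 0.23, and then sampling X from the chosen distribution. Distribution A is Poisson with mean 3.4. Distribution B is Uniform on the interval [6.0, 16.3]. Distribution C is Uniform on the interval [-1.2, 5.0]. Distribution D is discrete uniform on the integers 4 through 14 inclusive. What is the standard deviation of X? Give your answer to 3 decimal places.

4.750

Per component, A: μ=3.4, E[X²]=14.96; B: μ=11.15, E[X²]=133.163; C: μ=1.9, E[X²]=6.81333; D: μ=9, E[X²]=91.
E[X] = 0.14·3.4 + 0.39·11.15 + 0.24·1.9 + 0.23·9 = 7.3505.
E[X²] = 0.14·14.96 + 0.39·133.163 + 0.24·6.81333 + 0.23·91 = 76.5933.
Var(X) = E[X²] − (E[X])² = 76.5933 − 54.0299 = 22.5634.
SD(X) = √22.5634 = 4.7501.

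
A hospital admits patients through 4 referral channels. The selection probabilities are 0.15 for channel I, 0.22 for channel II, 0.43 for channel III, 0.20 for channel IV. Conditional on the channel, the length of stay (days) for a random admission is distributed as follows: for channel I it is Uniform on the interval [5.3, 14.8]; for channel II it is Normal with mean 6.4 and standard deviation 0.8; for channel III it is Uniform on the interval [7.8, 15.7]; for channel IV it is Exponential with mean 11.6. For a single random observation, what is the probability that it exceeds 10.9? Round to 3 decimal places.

0.401

Conditional on each channel, P(X > 10.9): I: 0.410526; II: 9.2754e-09; III: 0.607595; IV: 0.390763.
By total probability, P(X > 10.9) = 0.15·0.410526 + 0.22·9.2754e-09 + 0.43·0.607595 + 0.2·0.390763 = 0.400997.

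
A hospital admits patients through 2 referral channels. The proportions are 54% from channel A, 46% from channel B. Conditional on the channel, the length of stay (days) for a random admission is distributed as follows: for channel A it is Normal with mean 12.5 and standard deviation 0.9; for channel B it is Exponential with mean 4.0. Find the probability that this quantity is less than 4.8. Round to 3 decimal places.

0.321

Conditional on each channel, P(X < 4.8): A: 0; B: 0.698806.
By total probability, P(X < 4.8) = 0.54·0 + 0.46·0.698806 = 0.321451.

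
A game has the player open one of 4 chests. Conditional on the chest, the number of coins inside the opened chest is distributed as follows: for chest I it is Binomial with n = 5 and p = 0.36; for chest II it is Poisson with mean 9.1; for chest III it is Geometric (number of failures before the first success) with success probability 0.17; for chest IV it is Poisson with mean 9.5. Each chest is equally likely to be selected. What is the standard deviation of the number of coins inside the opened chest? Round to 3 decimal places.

4.712

Per component, I: μ=1.8, E[X²]=4.392; II: μ=9.1, E[X²]=91.91; III: μ=4.88235, E[X²]=52.5571; IV: μ=9.5, E[X²]=99.75.
E[X] = 0.25·1.8 + 0.25·9.1 + 0.25·4.88235 + 0.25·9.5 = 6.32059.
E[X²] = 0.25·4.392 + 0.25·91.91 + 0.25·52.5571 + 0.25·99.75 = 62.1523.
Var(X) = E[X²] − (E[X])² = 62.1523 − 39.9498 = 22.2024.
SD(X) = √22.2024 = 4.71195.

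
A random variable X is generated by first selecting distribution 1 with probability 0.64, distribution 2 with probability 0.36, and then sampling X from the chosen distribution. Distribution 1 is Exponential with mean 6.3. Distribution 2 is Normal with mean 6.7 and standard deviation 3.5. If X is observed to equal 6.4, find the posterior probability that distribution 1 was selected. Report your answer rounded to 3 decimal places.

Likelihoods f(6.4 | ·): 1: 0.057474; 2: 0.113566.
Posterior ∝ prior × likelihood. Numerator for 1: 0.64·0.057474 = 0.0367834.
Normalizing constant: 0.64·0.057474 + 0.36·0.113566 = 0.077667.
P(1 | observation) = 0.0367834 / 0.077667 = 0.473604.

0.474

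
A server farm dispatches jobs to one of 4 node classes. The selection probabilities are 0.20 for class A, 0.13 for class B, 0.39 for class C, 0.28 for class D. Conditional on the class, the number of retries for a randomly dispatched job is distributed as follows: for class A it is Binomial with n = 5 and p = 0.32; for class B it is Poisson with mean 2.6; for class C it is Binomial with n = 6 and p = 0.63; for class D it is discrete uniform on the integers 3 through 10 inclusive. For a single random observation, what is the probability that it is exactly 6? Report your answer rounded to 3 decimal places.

Conditional on each class, P(X = 6): A: 0; B: 0.0318671; C: 0.0625235; D: 0.125.
By total probability, P(X = 6) = 0.2·0 + 0.13·0.0318671 + 0.39·0.0625235 + 0.28·0.125 = 0.0635269.

0.064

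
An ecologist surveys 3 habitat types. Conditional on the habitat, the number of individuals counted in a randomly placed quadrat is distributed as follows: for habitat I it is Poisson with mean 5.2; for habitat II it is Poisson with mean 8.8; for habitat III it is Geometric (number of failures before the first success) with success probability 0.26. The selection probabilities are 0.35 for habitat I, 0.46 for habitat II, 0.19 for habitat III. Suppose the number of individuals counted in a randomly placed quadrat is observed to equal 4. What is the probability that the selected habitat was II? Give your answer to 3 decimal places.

Likelihoods P(X=4 | ·): I: 0.168063; II: 0.0376641; III: 0.0779651.
Posterior ∝ prior × likelihood. Numerator for II: 0.46·0.0376641 = 0.0173255.
Normalizing constant: 0.35·0.168063 + 0.46·0.0376641 + 0.19·0.0779651 = 0.0909607.
P(II | observation) = 0.0173255 / 0.0909607 = 0.190472.

0.190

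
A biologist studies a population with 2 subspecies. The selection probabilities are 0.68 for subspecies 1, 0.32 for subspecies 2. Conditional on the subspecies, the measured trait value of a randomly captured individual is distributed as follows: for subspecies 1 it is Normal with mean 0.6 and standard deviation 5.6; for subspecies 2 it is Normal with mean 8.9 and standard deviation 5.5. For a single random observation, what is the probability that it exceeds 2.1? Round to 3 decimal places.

Conditional on each subspecies, P(X > 2.1): 1: 0.394405; 2: 0.891838.
By total probability, P(X > 2.1) = 0.68·0.394405 + 0.32·0.891838 = 0.553583.

0.554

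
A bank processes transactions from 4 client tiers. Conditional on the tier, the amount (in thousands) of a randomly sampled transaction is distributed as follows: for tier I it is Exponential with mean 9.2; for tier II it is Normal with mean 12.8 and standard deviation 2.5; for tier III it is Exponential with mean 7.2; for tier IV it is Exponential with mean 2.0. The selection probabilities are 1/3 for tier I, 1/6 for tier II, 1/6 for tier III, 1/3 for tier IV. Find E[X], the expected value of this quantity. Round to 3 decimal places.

7.067

Component means — I: 9.2; II: 12.8; III: 7.2; IV: 2.
E[X] = 0.333333·9.2 + 0.166667·12.8 + 0.166667·7.2 + 0.333333·2 = 7.06667.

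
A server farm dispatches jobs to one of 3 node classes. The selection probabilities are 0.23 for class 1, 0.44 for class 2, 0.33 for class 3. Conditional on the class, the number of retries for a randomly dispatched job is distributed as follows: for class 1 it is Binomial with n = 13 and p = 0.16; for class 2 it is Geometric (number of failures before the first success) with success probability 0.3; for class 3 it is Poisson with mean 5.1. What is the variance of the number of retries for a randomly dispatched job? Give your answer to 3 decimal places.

Per component, 1: μ=2.08, E[X²]=6.0736; 2: μ=2.33333, E[X²]=13.2222; 3: μ=5.1, E[X²]=31.11.
E[X] = 0.23·2.08 + 0.44·2.33333 + 0.33·5.1 = 3.18807.
E[X²] = 0.23·6.0736 + 0.44·13.2222 + 0.33·31.11 = 17.481.
Var(X) = E[X²] − (E[X])² = 17.481 − 10.1638 = 7.31724.

7.317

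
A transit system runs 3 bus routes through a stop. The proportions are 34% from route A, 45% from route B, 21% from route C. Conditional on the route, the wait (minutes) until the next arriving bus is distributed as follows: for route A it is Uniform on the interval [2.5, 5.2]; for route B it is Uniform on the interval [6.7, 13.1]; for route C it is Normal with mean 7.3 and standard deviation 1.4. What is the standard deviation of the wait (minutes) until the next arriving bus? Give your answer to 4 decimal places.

3.0402

Per component, A: μ=3.85, E[X²]=15.43; B: μ=9.9, E[X²]=101.423; C: μ=7.3, E[X²]=55.25.
E[X] = 0.34·3.85 + 0.45·9.9 + 0.21·7.3 = 7.297.
E[X²] = 0.34·15.43 + 0.45·101.423 + 0.21·55.25 = 62.4892.
Var(X) = E[X²] − (E[X])² = 62.4892 − 53.2462 = 9.24299.
SD(X) = √9.24299 = 3.04023.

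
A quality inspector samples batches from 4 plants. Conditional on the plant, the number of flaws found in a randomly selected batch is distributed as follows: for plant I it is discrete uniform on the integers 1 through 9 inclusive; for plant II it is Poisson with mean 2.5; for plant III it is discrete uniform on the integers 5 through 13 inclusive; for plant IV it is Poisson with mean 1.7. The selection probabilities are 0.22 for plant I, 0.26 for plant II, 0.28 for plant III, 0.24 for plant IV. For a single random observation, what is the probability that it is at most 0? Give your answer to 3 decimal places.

Conditional on each plant, P(X ≤ 0): I: 0; II: 0.082085; III: 0; IV: 0.182684.
By total probability, P(X ≤ 0) = 0.22·0 + 0.26·0.082085 + 0.28·0 + 0.24·0.182684 = 0.0651861.

0.065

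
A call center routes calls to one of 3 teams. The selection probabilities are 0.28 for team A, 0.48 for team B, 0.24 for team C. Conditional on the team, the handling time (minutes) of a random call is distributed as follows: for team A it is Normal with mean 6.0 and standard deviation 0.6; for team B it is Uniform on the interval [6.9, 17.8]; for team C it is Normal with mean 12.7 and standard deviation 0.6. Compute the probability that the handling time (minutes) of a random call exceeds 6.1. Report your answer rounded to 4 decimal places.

0.8415

Conditional on each team, P(X > 6.1): A: 0.433816; B: 1; C: 1.
By total probability, P(X > 6.1) = 0.28·0.433816 + 0.48·1 + 0.24·1 = 0.841469.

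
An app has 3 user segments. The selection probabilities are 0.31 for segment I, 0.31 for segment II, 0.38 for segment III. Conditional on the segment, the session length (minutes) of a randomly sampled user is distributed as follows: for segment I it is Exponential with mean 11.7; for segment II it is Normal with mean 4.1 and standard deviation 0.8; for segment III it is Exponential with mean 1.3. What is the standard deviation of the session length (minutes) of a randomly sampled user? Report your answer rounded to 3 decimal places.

Per component, I: μ=11.7, E[X²]=273.78; II: μ=4.1, E[X²]=17.45; III: μ=1.3, E[X²]=3.38.
E[X] = 0.31·11.7 + 0.31·4.1 + 0.38·1.3 = 5.392.
E[X²] = 0.31·273.78 + 0.31·17.45 + 0.38·3.38 = 91.5657.
Var(X) = E[X²] − (E[X])² = 91.5657 − 29.0737 = 62.492.
SD(X) = √62.492 = 7.90519.

7.905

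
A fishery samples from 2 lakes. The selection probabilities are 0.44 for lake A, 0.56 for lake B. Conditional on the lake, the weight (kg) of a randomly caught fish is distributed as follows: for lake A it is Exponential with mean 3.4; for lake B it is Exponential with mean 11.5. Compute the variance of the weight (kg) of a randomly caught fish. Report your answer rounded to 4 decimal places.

95.3127

Per component, A: μ=3.4, E[X²]=23.12; B: μ=11.5, E[X²]=264.5.
E[X] = 0.44·3.4 + 0.56·11.5 = 7.936.
E[X²] = 0.44·23.12 + 0.56·264.5 = 158.293.
Var(X) = E[X²] − (E[X])² = 158.293 − 62.9801 = 95.3127.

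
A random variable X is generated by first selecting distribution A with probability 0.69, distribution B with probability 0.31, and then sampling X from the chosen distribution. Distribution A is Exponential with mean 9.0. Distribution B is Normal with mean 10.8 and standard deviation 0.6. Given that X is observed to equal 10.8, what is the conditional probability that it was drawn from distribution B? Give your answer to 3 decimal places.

0.899

Likelihoods f(10.8 | ·): A: 0.033466; B: 0.664904.
Posterior ∝ prior × likelihood. Numerator for B: 0.31·0.664904 = 0.20612.
Normalizing constant: 0.69·0.033466 + 0.31·0.664904 = 0.229212.
P(B | observation) = 0.20612 / 0.229212 = 0.899257.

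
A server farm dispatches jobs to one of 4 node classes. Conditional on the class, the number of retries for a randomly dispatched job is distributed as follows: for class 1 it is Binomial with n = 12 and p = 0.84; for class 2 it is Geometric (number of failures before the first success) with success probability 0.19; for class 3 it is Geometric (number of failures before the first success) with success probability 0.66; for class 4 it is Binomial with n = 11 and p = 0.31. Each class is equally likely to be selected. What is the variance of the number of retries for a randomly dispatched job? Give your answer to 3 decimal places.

18.856

Per component, 1: μ=10.08, E[X²]=103.219; 2: μ=4.26316, E[X²]=40.6122; 3: μ=0.515152, E[X²]=1.04591; 4: μ=3.41, E[X²]=13.981.
E[X] = 0.25·10.08 + 0.25·4.26316 + 0.25·0.515152 + 0.25·3.41 = 4.56708.
E[X²] = 0.25·103.219 + 0.25·40.6122 + 0.25·1.04591 + 0.25·13.981 = 39.7146.
Var(X) = E[X²] − (E[X])² = 39.7146 − 20.8582 = 18.8564.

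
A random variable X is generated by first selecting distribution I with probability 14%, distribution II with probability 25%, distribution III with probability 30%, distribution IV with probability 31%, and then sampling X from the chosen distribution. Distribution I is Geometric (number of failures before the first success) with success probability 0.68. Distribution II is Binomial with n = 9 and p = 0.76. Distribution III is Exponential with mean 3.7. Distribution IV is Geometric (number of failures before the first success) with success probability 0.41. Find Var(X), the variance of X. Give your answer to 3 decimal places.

11.077

Per component, I: μ=0.470588, E[X²]=0.913495; II: μ=6.84, E[X²]=48.4272; III: μ=3.7, E[X²]=27.38; IV: μ=1.43902, E[X²]=5.58061.
E[X] = 0.14·0.470588 + 0.25·6.84 + 0.3·3.7 + 0.31·1.43902 = 3.33198.
E[X²] = 0.14·0.913495 + 0.25·48.4272 + 0.3·27.38 + 0.31·5.58061 = 22.1787.
Var(X) = E[X²] − (E[X])² = 22.1787 − 11.1021 = 11.0766.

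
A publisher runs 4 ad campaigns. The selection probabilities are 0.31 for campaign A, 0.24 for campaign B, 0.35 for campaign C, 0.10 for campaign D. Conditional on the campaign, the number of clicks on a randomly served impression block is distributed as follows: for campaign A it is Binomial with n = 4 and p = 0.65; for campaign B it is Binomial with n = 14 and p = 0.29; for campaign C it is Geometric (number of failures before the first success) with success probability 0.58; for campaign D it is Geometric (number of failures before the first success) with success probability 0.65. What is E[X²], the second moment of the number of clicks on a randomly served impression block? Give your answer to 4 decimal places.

For each component E[X²] = Var + (mean)², giving A: 7.67; B: 19.3662; C: 1.77289; D: 1.11834.
Overall E[X²] = 0.31·7.67 + 0.24·19.3662 + 0.35·1.77289 + 0.1·1.11834 = 7.75793.

7.7579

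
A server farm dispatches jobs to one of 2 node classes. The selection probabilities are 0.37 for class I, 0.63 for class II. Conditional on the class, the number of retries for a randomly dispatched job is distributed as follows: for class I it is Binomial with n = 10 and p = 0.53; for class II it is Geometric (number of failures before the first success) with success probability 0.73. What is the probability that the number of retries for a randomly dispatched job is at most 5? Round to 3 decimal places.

0.832

Conditional on each class, P(X ≤ 5): I: 0.547373; II: 0.999613.
By total probability, P(X ≤ 5) = 0.37·0.547373 + 0.63·0.999613 = 0.832284.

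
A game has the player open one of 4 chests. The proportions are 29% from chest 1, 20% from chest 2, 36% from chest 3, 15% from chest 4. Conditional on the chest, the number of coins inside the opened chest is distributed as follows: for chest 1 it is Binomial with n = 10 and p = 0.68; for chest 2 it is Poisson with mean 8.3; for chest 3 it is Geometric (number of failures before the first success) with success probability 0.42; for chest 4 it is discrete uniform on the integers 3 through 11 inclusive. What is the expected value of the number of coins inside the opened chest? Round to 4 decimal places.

Component means — 1: 6.8; 2: 8.3; 3: 1.38095; 4: 7.
E[X] = 0.29·6.8 + 0.2·8.3 + 0.36·1.38095 + 0.15·7 = 5.17914.

5.1791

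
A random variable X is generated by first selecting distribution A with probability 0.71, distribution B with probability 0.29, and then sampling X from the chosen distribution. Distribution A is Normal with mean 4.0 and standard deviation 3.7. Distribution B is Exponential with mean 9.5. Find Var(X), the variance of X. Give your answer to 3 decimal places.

Per component, A: μ=4, E[X²]=29.69; B: μ=9.5, E[X²]=180.5.
E[X] = 0.71·4 + 0.29·9.5 = 5.595.
E[X²] = 0.71·29.69 + 0.29·180.5 = 73.4249.
Var(X) = E[X²] − (E[X])² = 73.4249 − 31.304 = 42.1209.

42.121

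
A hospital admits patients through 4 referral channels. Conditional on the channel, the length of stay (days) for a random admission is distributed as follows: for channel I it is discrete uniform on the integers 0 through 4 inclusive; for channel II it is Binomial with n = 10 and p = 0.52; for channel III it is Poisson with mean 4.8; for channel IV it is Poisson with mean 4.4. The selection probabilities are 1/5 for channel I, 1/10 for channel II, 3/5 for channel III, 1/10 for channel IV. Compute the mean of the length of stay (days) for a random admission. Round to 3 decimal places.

Component means — I: 2; II: 5.2; III: 4.8; IV: 4.4.
E[X] = 0.2·2 + 0.1·5.2 + 0.6·4.8 + 0.1·4.4 = 4.24.

4.240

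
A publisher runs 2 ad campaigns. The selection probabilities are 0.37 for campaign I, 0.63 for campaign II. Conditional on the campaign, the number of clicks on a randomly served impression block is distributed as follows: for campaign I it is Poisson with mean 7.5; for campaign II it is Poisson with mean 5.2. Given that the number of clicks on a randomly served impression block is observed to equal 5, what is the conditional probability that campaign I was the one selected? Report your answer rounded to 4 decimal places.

Likelihoods P(X=5 | ·): I: 0.109375; II: 0.174785.
Posterior ∝ prior × likelihood. Numerator for I: 0.37·0.109375 = 0.0404686.
Normalizing constant: 0.37·0.109375 + 0.63·0.174785 = 0.150583.
P(I | observation) = 0.0404686 / 0.150583 = 0.268746.

0.2687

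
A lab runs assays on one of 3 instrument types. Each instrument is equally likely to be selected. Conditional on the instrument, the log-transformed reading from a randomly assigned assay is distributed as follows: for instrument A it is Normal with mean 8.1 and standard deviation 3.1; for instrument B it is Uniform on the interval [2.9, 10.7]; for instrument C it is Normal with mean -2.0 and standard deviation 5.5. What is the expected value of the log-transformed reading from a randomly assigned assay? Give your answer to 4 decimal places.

4.3000

Component means — A: 8.1; B: 6.8; C: -2.
E[X] = 0.333333·8.1 + 0.333333·6.8 + 0.333333·-2 = 4.3.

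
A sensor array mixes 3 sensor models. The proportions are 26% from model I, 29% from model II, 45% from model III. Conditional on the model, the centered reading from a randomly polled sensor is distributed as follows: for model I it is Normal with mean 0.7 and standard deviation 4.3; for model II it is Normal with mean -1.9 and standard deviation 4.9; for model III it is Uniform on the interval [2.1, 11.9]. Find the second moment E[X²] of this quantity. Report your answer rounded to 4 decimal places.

For each component E[X²] = Var + (mean)², giving I: 18.98; II: 27.62; III: 57.0033.
Overall E[X²] = 0.26·18.98 + 0.29·27.62 + 0.45·57.0033 = 38.5961.

38.5961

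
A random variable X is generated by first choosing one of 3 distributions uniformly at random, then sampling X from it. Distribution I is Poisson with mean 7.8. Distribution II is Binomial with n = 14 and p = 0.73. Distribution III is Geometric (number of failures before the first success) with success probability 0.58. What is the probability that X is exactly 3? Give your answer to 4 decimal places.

Conditional on each component, P(X = 3): I: 0.0324068; II: 7.87175e-05; III: 0.042971.
By total probability, P(X = 3) = 0.333333·0.0324068 + 0.333333·7.87175e-05 + 0.333333·0.042971 = 0.0251522.

0.0252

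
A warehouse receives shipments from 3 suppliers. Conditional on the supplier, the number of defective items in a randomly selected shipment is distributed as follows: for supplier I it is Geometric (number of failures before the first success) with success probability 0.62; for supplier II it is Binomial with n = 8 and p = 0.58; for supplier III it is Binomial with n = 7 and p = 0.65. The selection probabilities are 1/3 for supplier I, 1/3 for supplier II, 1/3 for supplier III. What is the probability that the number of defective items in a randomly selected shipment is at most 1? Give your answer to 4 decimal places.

Conditional on each supplier, P(X ≤ 1): I: 0.8556; II: 0.0116653; III: 0.0090075.
By total probability, P(X ≤ 1) = 0.333333·0.8556 + 0.333333·0.0116653 + 0.333333·0.0090075 = 0.292091.

0.2921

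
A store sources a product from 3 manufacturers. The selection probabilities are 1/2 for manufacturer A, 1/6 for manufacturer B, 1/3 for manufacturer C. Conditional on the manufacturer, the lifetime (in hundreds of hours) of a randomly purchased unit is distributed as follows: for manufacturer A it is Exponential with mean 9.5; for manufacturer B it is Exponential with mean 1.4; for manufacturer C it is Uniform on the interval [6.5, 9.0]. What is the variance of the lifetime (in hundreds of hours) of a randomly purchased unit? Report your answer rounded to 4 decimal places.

Per component, A: μ=9.5, E[X²]=180.5; B: μ=1.4, E[X²]=3.92; C: μ=7.75, E[X²]=60.5833.
E[X] = 0.5·9.5 + 0.166667·1.4 + 0.333333·7.75 = 7.56667.
E[X²] = 0.5·180.5 + 0.166667·3.92 + 0.333333·60.5833 = 111.098.
Var(X) = E[X²] − (E[X])² = 111.098 − 57.2544 = 53.8433.

53.8433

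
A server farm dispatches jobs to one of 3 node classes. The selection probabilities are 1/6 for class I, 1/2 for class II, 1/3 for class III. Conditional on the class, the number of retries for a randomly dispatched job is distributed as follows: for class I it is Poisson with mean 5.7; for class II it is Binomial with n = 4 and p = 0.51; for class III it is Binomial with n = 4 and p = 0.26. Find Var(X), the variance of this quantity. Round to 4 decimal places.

Per component, I: μ=5.7, E[X²]=38.19; II: μ=2.04, E[X²]=5.1612; III: μ=1.04, E[X²]=1.8512.
E[X] = 0.166667·5.7 + 0.5·2.04 + 0.333333·1.04 = 2.31667.
E[X²] = 0.166667·38.19 + 0.5·5.1612 + 0.333333·1.8512 = 9.56267.
Var(X) = E[X²] − (E[X])² = 9.56267 − 5.36694 = 4.19572.

4.1957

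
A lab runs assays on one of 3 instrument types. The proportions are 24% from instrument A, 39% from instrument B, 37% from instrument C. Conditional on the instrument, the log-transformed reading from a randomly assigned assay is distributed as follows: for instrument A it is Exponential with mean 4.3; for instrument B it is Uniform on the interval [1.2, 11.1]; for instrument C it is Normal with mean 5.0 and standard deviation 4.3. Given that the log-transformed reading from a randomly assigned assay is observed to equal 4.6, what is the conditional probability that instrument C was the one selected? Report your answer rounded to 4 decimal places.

0.3686

Likelihoods f(4.6 | ·): A: 0.079788; B: 0.10101; C: 0.0923767.
Posterior ∝ prior × likelihood. Numerator for C: 0.37·0.0923767 = 0.0341794.
Normalizing constant: 0.24·0.079788 + 0.39·0.10101 + 0.37·0.0923767 = 0.0927224.
P(C | observation) = 0.0341794 / 0.0927224 = 0.36862.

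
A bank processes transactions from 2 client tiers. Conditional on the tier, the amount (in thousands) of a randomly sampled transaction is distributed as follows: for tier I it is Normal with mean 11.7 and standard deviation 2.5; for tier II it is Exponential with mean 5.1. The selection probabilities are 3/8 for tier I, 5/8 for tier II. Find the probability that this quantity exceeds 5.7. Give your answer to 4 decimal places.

Conditional on each tier, P(X > 5.7): I: 0.991802; II: 0.327048.
By total probability, P(X > 5.7) = 0.375·0.991802 + 0.625·0.327048 = 0.576331.

0.5763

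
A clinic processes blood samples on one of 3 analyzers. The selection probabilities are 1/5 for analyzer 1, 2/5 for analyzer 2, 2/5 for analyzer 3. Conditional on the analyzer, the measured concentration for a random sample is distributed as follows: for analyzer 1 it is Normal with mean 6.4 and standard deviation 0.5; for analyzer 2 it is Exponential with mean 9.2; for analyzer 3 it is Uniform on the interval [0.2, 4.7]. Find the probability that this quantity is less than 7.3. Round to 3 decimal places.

0.812

Conditional on each analyzer, P(X < 7.3): 1: 0.96407; 2: 0.547731; 3: 1.
By total probability, P(X < 7.3) = 0.2·0.96407 + 0.4·0.547731 + 0.4·1 = 0.811906.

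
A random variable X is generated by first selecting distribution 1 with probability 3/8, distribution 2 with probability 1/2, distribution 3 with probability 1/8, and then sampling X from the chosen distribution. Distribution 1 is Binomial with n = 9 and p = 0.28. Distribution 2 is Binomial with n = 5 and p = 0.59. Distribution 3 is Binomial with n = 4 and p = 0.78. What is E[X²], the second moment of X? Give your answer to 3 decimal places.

9.320

For each component E[X²] = Var + (mean)², giving 1: 8.1648; 2: 9.912; 3: 10.4208.
Overall E[X²] = 0.375·8.1648 + 0.5·9.912 + 0.125·10.4208 = 9.3204.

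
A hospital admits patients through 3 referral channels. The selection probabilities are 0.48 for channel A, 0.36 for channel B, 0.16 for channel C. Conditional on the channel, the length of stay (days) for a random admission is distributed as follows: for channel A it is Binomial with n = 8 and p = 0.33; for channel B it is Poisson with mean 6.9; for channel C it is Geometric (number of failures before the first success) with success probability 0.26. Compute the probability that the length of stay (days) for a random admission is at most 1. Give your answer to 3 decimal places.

Conditional on each channel, P(X ≤ 1): A: 0.20061; B: 0.0079615; C: 0.4524.
By total probability, P(X ≤ 1) = 0.48·0.20061 + 0.36·0.0079615 + 0.16·0.4524 = 0.171543.

0.172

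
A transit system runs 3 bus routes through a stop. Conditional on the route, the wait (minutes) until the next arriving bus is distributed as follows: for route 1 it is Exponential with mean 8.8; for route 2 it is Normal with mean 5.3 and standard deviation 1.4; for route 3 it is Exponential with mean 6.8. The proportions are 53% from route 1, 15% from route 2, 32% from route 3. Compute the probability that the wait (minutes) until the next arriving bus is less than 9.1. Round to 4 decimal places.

0.7271

Conditional on each route, P(X < 9.1): 1: 0.644451; 2: 0.996679; 3: 0.737692.
By total probability, P(X < 9.1) = 0.53·0.644451 + 0.15·0.996679 + 0.32·0.737692 = 0.727122.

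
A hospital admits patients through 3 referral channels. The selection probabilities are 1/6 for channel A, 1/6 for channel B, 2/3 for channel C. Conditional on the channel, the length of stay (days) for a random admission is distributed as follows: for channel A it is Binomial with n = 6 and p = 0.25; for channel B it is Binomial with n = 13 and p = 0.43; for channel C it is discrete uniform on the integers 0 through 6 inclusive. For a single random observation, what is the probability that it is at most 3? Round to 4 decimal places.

0.5612

Conditional on each channel, P(X ≤ 3): A: 0.962402; B: 0.11933; C: 0.571429.
By total probability, P(X ≤ 3) = 0.166667·0.962402 + 0.166667·0.11933 + 0.666667·0.571429 = 0.561241.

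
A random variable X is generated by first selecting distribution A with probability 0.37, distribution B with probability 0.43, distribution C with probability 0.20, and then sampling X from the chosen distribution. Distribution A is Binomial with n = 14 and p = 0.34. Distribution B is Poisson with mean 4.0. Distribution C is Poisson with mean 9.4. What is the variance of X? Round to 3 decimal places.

Per component, A: μ=4.76, E[X²]=25.7992; B: μ=4, E[X²]=20; C: μ=9.4, E[X²]=97.76.
E[X] = 0.37·4.76 + 0.43·4 + 0.2·9.4 = 5.3612.
E[X²] = 0.37·25.7992 + 0.43·20 + 0.2·97.76 = 37.6977.
Var(X) = E[X²] − (E[X])² = 37.6977 − 28.7425 = 8.95524.

8.955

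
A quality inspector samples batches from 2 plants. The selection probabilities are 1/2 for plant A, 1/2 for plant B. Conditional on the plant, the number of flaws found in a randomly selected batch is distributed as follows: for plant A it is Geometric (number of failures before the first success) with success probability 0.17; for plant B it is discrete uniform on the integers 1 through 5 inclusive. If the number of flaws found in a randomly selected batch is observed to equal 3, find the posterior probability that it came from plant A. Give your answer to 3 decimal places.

0.327

Likelihoods P(X=3 | ·): A: 0.0972038; B: 0.2.
Posterior ∝ prior × likelihood. Numerator for A: 0.5·0.0972038 = 0.0486019.
Normalizing constant: 0.5·0.0972038 + 0.5·0.2 = 0.148602.
P(A | observation) = 0.0486019 / 0.148602 = 0.327061.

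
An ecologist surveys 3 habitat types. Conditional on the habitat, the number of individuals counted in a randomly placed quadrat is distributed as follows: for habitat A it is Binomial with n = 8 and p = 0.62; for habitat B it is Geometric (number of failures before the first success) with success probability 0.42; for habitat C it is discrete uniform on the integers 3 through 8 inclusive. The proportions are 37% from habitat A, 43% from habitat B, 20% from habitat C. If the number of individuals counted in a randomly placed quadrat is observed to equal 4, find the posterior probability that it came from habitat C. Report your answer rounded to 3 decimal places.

0.250

Likelihoods P(X=4 | ·): A: 0.215675; B: 0.0475293; C: 0.166667.
Posterior ∝ prior × likelihood. Numerator for C: 0.2·0.166667 = 0.0333333.
Normalizing constant: 0.37·0.215675 + 0.43·0.0475293 + 0.2·0.166667 = 0.133571.
P(C | observation) = 0.0333333 / 0.133571 = 0.249556.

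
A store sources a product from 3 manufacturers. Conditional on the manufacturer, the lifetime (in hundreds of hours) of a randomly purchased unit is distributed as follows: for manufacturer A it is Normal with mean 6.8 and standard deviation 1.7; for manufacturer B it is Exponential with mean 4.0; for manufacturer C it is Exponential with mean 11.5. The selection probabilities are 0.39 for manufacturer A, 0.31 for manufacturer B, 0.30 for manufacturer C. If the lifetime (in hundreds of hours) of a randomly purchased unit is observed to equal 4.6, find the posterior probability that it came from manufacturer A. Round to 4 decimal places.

0.4852

Likelihoods f(4.6 | ·): A: 0.101577; B: 0.0791592; C: 0.0582887.
Posterior ∝ prior × likelihood. Numerator for A: 0.39·0.101577 = 0.0396151.
Normalizing constant: 0.39·0.101577 + 0.31·0.0791592 + 0.3·0.0582887 = 0.081641.
P(A | observation) = 0.0396151 / 0.081641 = 0.485235.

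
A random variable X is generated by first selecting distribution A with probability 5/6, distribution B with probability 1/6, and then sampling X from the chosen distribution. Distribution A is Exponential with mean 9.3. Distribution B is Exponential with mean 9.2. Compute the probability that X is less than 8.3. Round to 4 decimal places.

Conditional on each component, P(X < 8.3): A: 0.590359; B: 0.594313.
By total probability, P(X < 8.3) = 0.833333·0.590359 + 0.166667·0.594313 = 0.591018.

0.5910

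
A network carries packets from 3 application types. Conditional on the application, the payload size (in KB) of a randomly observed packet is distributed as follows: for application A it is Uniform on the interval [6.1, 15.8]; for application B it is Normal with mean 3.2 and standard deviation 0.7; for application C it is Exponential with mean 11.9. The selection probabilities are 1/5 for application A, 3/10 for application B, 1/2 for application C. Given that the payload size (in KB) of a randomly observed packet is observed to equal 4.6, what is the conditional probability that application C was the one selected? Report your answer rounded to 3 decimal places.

Likelihoods f(4.6 | ·): A: 0; B: 0.07713; C: 0.0570919.
Posterior ∝ prior × likelihood. Numerator for C: 0.5·0.0570919 = 0.028546.
Normalizing constant: 0.2·0 + 0.3·0.07713 + 0.5·0.0570919 = 0.0516849.
P(C | observation) = 0.028546 / 0.0516849 = 0.552307.

0.552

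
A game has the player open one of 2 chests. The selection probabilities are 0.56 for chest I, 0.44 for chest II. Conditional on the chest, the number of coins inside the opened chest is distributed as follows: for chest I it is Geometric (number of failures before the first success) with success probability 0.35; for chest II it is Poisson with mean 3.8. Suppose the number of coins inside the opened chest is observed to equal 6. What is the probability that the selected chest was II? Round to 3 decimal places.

Likelihoods P(X=6 | ·): I: 0.0263966; II: 0.0935513.
Posterior ∝ prior × likelihood. Numerator for II: 0.44·0.0935513 = 0.0411626.
Normalizing constant: 0.56·0.0263966 + 0.44·0.0935513 = 0.0559447.
P(II | observation) = 0.0411626 / 0.0559447 = 0.735773.

0.736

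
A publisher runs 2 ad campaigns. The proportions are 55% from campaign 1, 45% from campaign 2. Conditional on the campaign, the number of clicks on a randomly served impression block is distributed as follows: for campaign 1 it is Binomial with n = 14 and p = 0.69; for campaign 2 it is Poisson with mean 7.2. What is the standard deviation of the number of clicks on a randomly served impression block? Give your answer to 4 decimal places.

Per component, 1: μ=9.66, E[X²]=96.3102; 2: μ=7.2, E[X²]=59.04.
E[X] = 0.55·9.66 + 0.45·7.2 = 8.553.
E[X²] = 0.55·96.3102 + 0.45·59.04 = 79.5386.
Var(X) = E[X²] − (E[X])² = 79.5386 − 73.1538 = 6.3848.
SD(X) = √6.3848 = 2.52682.

2.5268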